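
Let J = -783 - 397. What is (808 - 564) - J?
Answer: 1424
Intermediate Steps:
J = -1180
(808 - 564) - J = (808 - 564) - 1*(-1180) = 244 + 1180 = 1424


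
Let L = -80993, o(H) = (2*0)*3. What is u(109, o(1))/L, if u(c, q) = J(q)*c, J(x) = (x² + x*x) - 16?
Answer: 1744/80993 ≈ 0.021533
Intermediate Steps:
o(H) = 0 (o(H) = 0*3 = 0)
J(x) = -16 + 2*x² (J(x) = (x² + x²) - 16 = 2*x² - 16 = -16 + 2*x²)
u(c, q) = c*(-16 + 2*q²) (u(c, q) = (-16 + 2*q²)*c = c*(-16 + 2*q²))
u(109, o(1))/L = (2*109*(-8 + 0²))/(-80993) = (2*109*(-8 + 0))*(-1/80993) = (2*109*(-8))*(-1/80993) = -1744*(-1/80993) = 1744/80993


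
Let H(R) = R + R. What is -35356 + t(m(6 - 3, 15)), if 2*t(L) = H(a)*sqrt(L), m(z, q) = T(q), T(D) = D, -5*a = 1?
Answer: -35356 - sqrt(15)/5 ≈ -35357.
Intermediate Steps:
a = -1/5 (a = -1/5*1 = -1/5 ≈ -0.20000)
H(R) = 2*R
m(z, q) = q
t(L) = -sqrt(L)/5 (t(L) = ((2*(-1/5))*sqrt(L))/2 = (-2*sqrt(L)/5)/2 = -sqrt(L)/5)
-35356 + t(m(6 - 3, 15)) = -35356 - sqrt(15)/5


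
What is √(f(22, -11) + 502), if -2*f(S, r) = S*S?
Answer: 2*√65 ≈ 16.125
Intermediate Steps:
f(S, r) = -S²/2 (f(S, r) = -S*S/2 = -S²/2)
√(f(22, -11) + 502) = √(-½*22² + 502) = √(-½*484 + 502) = √(-242 + 502) = √260 = 2*√65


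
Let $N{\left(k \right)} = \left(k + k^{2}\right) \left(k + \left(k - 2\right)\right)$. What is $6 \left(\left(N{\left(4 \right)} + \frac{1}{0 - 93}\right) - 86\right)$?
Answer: $\frac{6322}{31} \approx 203.94$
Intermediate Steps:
$N{\left(k \right)} = \left(-2 + 2 k\right) \left(k + k^{2}\right)$ ($N{\left(k \right)} = \left(k + k^{2}\right) \left(k + \left(k - 2\right)\right) = \left(k + k^{2}\right) \left(k + \left(-2 + k\right)\right) = \left(k + k^{2}\right) \left(-2 + 2 k\right) = \left(-2 + 2 k\right) \left(k + k^{2}\right)$)
$6 \left(\left(N{\left(4 \right)} + \frac{1}{0 - 93}\right) - 86\right) = 6 \left(\left(2 \cdot 4 \left(-1 + 4^{2}\right) + \frac{1}{0 - 93}\right) - 86\right) = 6 \left(\left(2 \cdot 4 \left(-1 + 16\right) + \frac{1}{-93}\right) - 86\right) = 6 \left(\left(2 \cdot 4 \cdot 15 - \frac{1}{93}\right) - 86\right) = 6 \left(\left(120 - \frac{1}{93}\right) - 86\right) = 6 \left(\frac{11159}{93} - 86\right) = 6 \cdot \frac{3161}{93} = \frac{6322}{31}$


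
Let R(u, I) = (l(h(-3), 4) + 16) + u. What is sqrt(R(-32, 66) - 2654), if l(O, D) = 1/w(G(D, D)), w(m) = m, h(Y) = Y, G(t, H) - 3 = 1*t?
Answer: I*sqrt(130823)/7 ≈ 51.671*I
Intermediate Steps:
G(t, H) = 3 + t (G(t, H) = 3 + 1*t = 3 + t)
l(O, D) = 1/(3 + D)
R(u, I) = 113/7 + u (R(u, I) = (1/(3 + 4) + 16) + u = (1/7 + 16) + u = 113/7 + u)
sqrt(R(-32, 66) - 2654) = sqrt((113/7 - 32) - 2654) = sqrt(-111/7 - 2654) = sqrt(-18689/7) = I*sqrt(130823)/7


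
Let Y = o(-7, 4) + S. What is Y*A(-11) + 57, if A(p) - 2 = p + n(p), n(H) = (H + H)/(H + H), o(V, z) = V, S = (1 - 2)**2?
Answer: 105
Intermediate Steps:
S = 1 (S = (-1)**2 = 1)
n(H) = 1 (n(H) = (2*H)/((2*H)) = (2*H)*(1/(2*H)) = 1)
A(p) = 3 + p (A(p) = 2 + (p + 1) = 2 + (1 + p) = 3 + p)
Y = -6 (Y = -7 + 1 = -6)
Y*A(-11) + 57 = -6*(3 - 11) + 57 = -6*(-8) + 57 = 48 + 57 = 105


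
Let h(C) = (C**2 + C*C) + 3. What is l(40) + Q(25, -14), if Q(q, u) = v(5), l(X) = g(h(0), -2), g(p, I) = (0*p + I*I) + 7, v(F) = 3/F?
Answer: 58/5 ≈ 11.600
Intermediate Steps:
h(C) = 3 + 2*C**2 (h(C) = (C**2 + C**2) + 3 = 2*C**2 + 3 = 3 + 2*C**2)
g(p, I) = 7 + I**2 (g(p, I) = (0 + I**2) + 7 = I**2 + 7 = 7 + I**2)
l(X) = 11 (l(X) = 7 + (-2)**2 = 7 + 4 = 11)
Q(q, u) = 3/5
l(40) + Q(25, -14) = 11 + 3/5 = 58/5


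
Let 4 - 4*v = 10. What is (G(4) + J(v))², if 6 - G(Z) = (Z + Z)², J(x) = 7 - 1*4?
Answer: 3025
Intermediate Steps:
v = -3/2 (v = 1 - ¼*10 = 1 - 5/2 = -3/2 ≈ -1.5000)
J(x) = 3 (J(x) = 7 - 4 = 3)
G(Z) = 6 - 4*Z² (G(Z) = 6 - (Z + Z)² = 6 - (2*Z)² = 6 - 4*Z²)
(G(4) + J(v))² = ((6 - 4*4²) + 3)² = ((6 - 4*16) + 3)² = ((6 - 64) + 3)² = (-58 + 3)² = (-55)² = 3025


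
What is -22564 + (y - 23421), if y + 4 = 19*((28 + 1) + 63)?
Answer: -44241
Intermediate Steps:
y = 1744 (y = -4 + 19*((28 + 1) + 63) = -4 + 19*(29 + 63) = -4 + 19*92 = -4 + 1748 = 1744)
-22564 + (y - 23421) = -22564 + (1744 - 23421) = -22564 - 21677 = -44241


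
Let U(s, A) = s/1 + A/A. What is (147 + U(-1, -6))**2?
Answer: 21609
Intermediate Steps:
U(s, A) = 1 + s (U(s, A) = s*1 + 1 = s + 1 = 1 + s)
(147 + U(-1, -6))**2 = (147 + (1 - 1))**2 = (147 + 0)**2 = 147**2 = 21609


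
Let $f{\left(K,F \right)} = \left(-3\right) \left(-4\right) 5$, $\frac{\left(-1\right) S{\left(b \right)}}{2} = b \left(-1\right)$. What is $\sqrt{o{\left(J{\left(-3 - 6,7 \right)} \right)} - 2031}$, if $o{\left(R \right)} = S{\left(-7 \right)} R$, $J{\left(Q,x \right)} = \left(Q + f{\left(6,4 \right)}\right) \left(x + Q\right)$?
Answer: $3 i \sqrt{67} \approx 24.556 i$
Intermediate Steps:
$S{\left(b \right)} = 2 b$ ($S{\left(b \right)} = - 2 b \left(-1\right) = - 2 \left(- b\right) = 2 b$)
$f{\left(K,F \right)} = 60$ ($f{\left(K,F \right)} = 12 \cdot 5 = 60$)
$J{\left(Q,x \right)} = \left(60 + Q\right) \left(Q + x\right)$ ($J{\left(Q,x \right)} = \left(Q + 60\right) \left(x + Q\right) = \left(60 + Q\right) \left(Q + x\right)$)
$o{\left(R \right)} = - 14 R$ ($o{\left(R \right)} = 2 \left(-7\right) R = - 14 R$)
$\sqrt{o{\left(J{\left(-3 - 6,7 \right)} \right)} - 2031} = \sqrt{- 14 \left(\left(-3 - 6\right)^{2} + 60 \left(-3 - 6\right) + 60 \cdot 7 + \left(-3 - 6\right) 7\right) - 2031} = \sqrt{- 14 \left(\left(-3 - 6\right)^{2} + 60 \left(-3 - 6\right) + 420 + \left(-3 - 6\right) 7\right) - 2031} = \sqrt{- 14 \left(\left(-9\right)^{2} + 60 \left(-9\right) + 420 - 63\right) - 2031} = \sqrt{- 14 \left(81 - 540 + 420 - 63\right) - 2031} = \sqrt{\left(-14\right) \left(-102\right) - 2031} = \sqrt{1428 - 2031} = \sqrt{-603} = 3 i \sqrt{67}$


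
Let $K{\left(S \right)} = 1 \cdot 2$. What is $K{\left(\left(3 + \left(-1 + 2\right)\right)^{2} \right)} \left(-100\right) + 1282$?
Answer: $1082$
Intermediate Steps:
$K{\left(S \right)} = 2$
$K{\left(\left(3 + \left(-1 + 2\right)\right)^{2} \right)} \left(-100\right) + 1282 = 2 \left(-100\right) + 1282 = -200 + 1282 = 1082$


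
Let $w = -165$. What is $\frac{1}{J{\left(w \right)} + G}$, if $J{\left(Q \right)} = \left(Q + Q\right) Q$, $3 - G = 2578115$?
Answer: $- \frac{1}{2523662} \approx -3.9625 \cdot 10^{-7}$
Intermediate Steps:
$G = -2578112$ ($G = 3 - 2578115 = -2578112$)
$J{\left(Q \right)} = 2 Q^{2}$ ($J{\left(Q \right)} = 2 Q Q = 2 Q^{2}$)
$\frac{1}{J{\left(w \right)} + G} = \frac{1}{2 \left(-165\right)^{2} - 2578112} = \frac{1}{2 \cdot 27225 - 2578112} = \frac{1}{54450 - 2578112} = \frac{1}{-2523662} = - \frac{1}{2523662}$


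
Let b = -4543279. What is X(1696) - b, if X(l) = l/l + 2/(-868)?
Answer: 1971783519/434 ≈ 4.5433e+6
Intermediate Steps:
X(l) = 433/434 (X(l) = 1 + 2*(-1/868) = 1 - 1/434 = 433/434)
X(1696) - b = 433/434 - 1*(-4543279) = 433/434 + 4543279 = 1971783519/434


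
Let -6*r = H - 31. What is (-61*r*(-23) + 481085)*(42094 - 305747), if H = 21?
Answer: -382368036310/3 ≈ -1.2746e+11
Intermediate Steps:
r = 5/3 (r = -(21 - 31)/6 = -1/6*(-10) = 5/3 ≈ 1.6667)
(-61*r*(-23) + 481085)*(42094 - 305747) = (-61*5/3*(-23) + 481085)*(42094 - 305747) = (-305/3*(-23) + 481085)*(-263653) = (7015/3 + 481085)*(-263653) = (1450270/3)*(-263653) = -382368036310/3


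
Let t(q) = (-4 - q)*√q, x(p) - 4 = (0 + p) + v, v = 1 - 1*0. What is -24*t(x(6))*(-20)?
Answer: -7200*√11 ≈ -23880.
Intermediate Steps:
v = 1 (v = 1 + 0 = 1)
x(p) = 5 + p (x(p) = 4 + ((0 + p) + 1) = 4 + (p + 1) = 4 + (1 + p) = 5 + p)
t(q) = √q*(-4 - q)
-24*t(x(6))*(-20) = -24*√(5 + 6)*(-4 - (5 + 6))*(-20) = -24*√11*(-4 - 1*11)*(-20) = -24*√11*(-4 - 11)*(-20) = -24*√11*(-15)*(-20) = -(-360)*√11*(-20) = (360*√11)*(-20) = -7200*√11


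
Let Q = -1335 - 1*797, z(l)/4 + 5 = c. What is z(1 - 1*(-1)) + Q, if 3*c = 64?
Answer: -6200/3 ≈ -2066.7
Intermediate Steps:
c = 64/3 (c = (1/3)*64 = 64/3 ≈ 21.333)
z(l) = 196/3 (z(l) = -20 + 4*(64/3) = -20 + 256/3 = 196/3)
Q = -2132 (Q = -1335 - 797 = -2132)
z(1 - 1*(-1)) + Q = 196/3 - 2132 = -6200/3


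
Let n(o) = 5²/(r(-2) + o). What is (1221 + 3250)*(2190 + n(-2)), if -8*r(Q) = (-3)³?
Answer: 108600590/11 ≈ 9.8728e+6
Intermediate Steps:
r(Q) = 27/8 (r(Q) = -⅛*(-3)³ = -⅛*(-27) = 27/8)
n(o) = 25/(27/8 + o) (n(o) = 5²/(27/8 + o) = 25/(27/8 + o))
(1221 + 3250)*(2190 + n(-2)) = (1221 + 3250)*(2190 + 200/(27 + 8*(-2))) = 4471*(2190 + 200/(27 - 16)) = 4471*(2190 + 200/11) = 4471*(24290/11) = 108600590/11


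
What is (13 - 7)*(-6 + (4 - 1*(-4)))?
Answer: 12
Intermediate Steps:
(13 - 7)*(-6 + (4 - 1*(-4))) = 6*(-6 + (4 + 4)) = 6*(-6 + 8) = 6*2 = 12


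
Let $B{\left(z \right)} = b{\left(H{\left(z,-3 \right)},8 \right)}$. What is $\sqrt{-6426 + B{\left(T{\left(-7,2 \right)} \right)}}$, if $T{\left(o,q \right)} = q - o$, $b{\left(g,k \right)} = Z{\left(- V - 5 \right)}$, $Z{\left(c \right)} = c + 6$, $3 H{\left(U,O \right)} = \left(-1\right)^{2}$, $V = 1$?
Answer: $3 i \sqrt{714} \approx 80.162 i$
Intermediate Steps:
$H{\left(U,O \right)} = \frac{1}{3}$ ($H{\left(U,O \right)} = \frac{\left(-1\right)^{2}}{3} = \frac{1}{3} \cdot 1 = \frac{1}{3}$)
$Z{\left(c \right)} = 6 + c$
$b{\left(g,k \right)} = 0$ ($b{\left(g,k \right)} = 6 - 6 = 0$)
$B{\left(z \right)} = 0$
$\sqrt{-6426 + B{\left(T{\left(-7,2 \right)} \right)}} = \sqrt{-6426 + 0} = \sqrt{-6426} = 3 i \sqrt{714}$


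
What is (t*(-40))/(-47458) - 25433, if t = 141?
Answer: -603496837/23729 ≈ -25433.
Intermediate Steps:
(t*(-40))/(-47458) - 25433 = (141*(-40))/(-47458) - 25433 = -5640*(-1/47458) - 25433 = 2820/23729 - 25433 = -603496837/23729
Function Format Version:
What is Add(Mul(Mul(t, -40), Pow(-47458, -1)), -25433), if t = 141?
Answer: Rational(-603496837, 23729) ≈ -25433.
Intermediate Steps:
Add(Mul(Mul(t, -40), Pow(-47458, -1)), -25433) = Add(Mul(Mul(141, -40), Pow(-47458, -1)), -25433) = Add(Mul(-5640, Rational(-1, 47458)), -25433) = Add(Rational(2820, 23729), -25433) = Rational(-603496837, 23729)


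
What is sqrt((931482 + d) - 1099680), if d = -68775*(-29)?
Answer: sqrt(1826277) ≈ 1351.4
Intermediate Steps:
d = 1994475
sqrt((931482 + d) - 1099680) = sqrt((931482 + 1994475) - 1099680) = sqrt(2925957 - 1099680) = sqrt(1826277)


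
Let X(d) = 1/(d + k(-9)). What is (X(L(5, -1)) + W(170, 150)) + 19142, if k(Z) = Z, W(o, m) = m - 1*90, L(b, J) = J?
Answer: 192019/10 ≈ 19202.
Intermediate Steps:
W(o, m) = -90 + m (W(o, m) = m - 90 = -90 + m)
X(d) = 1/(-9 + d) (X(d) = 1/(d - 9) = 1/(-9 + d))
(X(L(5, -1)) + W(170, 150)) + 19142 = (1/(-9 - 1) + (-90 + 150)) + 19142 = (1/(-10) + 60) + 19142 = (-1/10 + 60) + 19142 = 599/10 + 19142 = 192019/10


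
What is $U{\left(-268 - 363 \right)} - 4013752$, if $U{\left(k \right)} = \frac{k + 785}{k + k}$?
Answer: $- \frac{2532677589}{631} \approx -4.0138 \cdot 10^{6}$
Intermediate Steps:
$U{\left(k \right)} = \frac{785 + k}{2 k}$
$U{\left(-268 - 363 \right)} - 4013752 = \frac{785 - 631}{2 \left(-268 - 363\right)} - 4013752 = \frac{785 - 631}{2 \left(-631\right)} - 4013752 = \frac{1}{2} \left(- \frac{1}{631}\right) 154 - 4013752 = - \frac{77}{631} - 4013752 = - \frac{2532677589}{631}$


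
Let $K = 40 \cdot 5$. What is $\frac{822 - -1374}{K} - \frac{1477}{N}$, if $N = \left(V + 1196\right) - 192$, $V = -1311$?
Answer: $\frac{242393}{15350} \approx 15.791$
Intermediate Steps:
$K = 200$
$N = -307$ ($N = \left(-1311 + 1196\right) - 192 = -115 - 192 = -307$)
$\frac{822 - -1374}{K} - \frac{1477}{N} = \frac{822 - -1374}{200} - \frac{1477}{-307} = \left(822 + 1374\right) \frac{1}{200} - - \frac{1477}{307} = 2196 \cdot \frac{1}{200} + \frac{1477}{307} = \frac{549}{50} + \frac{1477}{307} = \frac{242393}{15350}$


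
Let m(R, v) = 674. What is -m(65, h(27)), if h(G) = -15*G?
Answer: -674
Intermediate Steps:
-m(65, h(27)) = -1*674 = -674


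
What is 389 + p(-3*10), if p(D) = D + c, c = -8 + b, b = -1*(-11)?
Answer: 362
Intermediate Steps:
b = 11
c = 3 (c = -8 + 11 = 3)
p(D) = 3 + D (p(D) = D + 3 = 3 + D)
389 + p(-3*10) = 389 + (3 - 3*10) = 389 + (3 - 30) = 389 - 27 = 362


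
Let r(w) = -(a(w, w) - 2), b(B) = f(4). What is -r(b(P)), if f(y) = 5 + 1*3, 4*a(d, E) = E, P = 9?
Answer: 0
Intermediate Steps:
a(d, E) = E/4
f(y) = 8 (f(y) = 5 + 3 = 8)
b(B) = 8
r(w) = 2 - w/4 (r(w) = -(w/4 - 2) = -(-2 + w/4) = 2 - w/4)
-r(b(P)) = -(2 - 1/4*8) = -(2 - 2) = -1*0 = 0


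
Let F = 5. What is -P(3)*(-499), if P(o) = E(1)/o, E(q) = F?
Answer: 2495/3 ≈ 831.67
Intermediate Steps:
E(q) = 5
P(o) = 5/o
-P(3)*(-499) = -5/3*(-499) = 2495/3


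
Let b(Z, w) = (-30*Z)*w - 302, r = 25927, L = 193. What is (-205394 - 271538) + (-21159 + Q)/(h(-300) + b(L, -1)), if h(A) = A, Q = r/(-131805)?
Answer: -163065480186401/341902170 ≈ -4.7694e+5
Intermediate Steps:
b(Z, w) = -302 - 30*Z*w (b(Z, w) = -30*Z*w - 302 = -302 - 30*Z*w)
Q = -25927/131805 (Q = 25927/(-131805) = 25927*(-1/131805) = -25927/131805 ≈ -0.19671)
(-205394 - 271538) + (-21159 + Q)/(h(-300) + b(L, -1)) = (-205394 - 271538) + (-21159 - 25927/131805)/(-300 + (-302 - 30*193*(-1))) = -476932 - 2788887922/(131805*(-300 + (-302 + 5790))) = -476932 - 2788887922/(131805*(-300 + 5488)) = -476932 - 2788887922/131805/5188 = -476932 - 2788887922/131805*1/5188 = -476932 - 1394443961/341902170 = -163065480186401/341902170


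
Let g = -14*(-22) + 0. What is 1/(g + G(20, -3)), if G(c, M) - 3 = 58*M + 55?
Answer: 1/192 ≈ 0.0052083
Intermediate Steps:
G(c, M) = 58 + 58*M (G(c, M) = 3 + (58*M + 55) = 3 + (55 + 58*M) = 58 + 58*M)
g = 308 (g = 308 + 0 = 308)
1/(g + G(20, -3)) = 1/(308 + (58 + 58*(-3))) = 1/(308 + (58 - 174)) = 1/(308 - 116) = 1/192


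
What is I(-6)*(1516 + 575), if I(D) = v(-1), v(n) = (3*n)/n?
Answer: 6273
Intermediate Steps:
v(n) = 3
I(D) = 3
I(-6)*(1516 + 575) = 3*(1516 + 575) = 3*2091 = 6273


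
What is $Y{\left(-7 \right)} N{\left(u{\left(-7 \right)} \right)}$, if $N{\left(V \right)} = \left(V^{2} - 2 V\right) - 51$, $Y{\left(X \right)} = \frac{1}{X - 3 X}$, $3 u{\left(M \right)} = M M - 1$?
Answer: $\frac{173}{14} \approx 12.357$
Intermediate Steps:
$u{\left(M \right)} = - \frac{1}{3} + \frac{M^{2}}{3}$ ($u{\left(M \right)} = \frac{M M - 1}{3} = \frac{M^{2} - 1}{3} = \frac{-1 + M^{2}}{3} = - \frac{1}{3} + \frac{M^{2}}{3}$)
$Y{\left(X \right)} = - \frac{1}{2 X}$ ($Y{\left(X \right)} = \frac{1}{\left(-2\right) X} = - \frac{1}{2 X}$)
$N{\left(V \right)} = -51 + V^{2} - 2 V$
$Y{\left(-7 \right)} N{\left(u{\left(-7 \right)} \right)} = - \frac{1}{2 \left(-7\right)} \left(-51 + \left(- \frac{1}{3} + \frac{\left(-7\right)^{2}}{3}\right)^{2} - 2 \left(- \frac{1}{3} + \frac{\left(-7\right)^{2}}{3}\right)\right) = \left(- \frac{1}{2}\right) \left(- \frac{1}{7}\right) \left(-51 + \left(- \frac{1}{3} + \frac{1}{3} \cdot 49\right)^{2} - 2 \left(- \frac{1}{3} + \frac{1}{3} \cdot 49\right)\right) = \frac{-51 + \left(- \frac{1}{3} + \frac{49}{3}\right)^{2} - 2 \left(- \frac{1}{3} + \frac{49}{3}\right)}{14} = \frac{-51 + 16^{2} - 32}{14} = \frac{-51 + 256 - 32}{14} = \frac{1}{14} \cdot 173 = \frac{173}{14}$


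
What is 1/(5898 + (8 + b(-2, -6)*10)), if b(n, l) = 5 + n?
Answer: 1/5936 ≈ 0.00016846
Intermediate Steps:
1/(5898 + (8 + b(-2, -6)*10)) = 1/(5898 + (8 + (5 - 2)*10)) = 1/(5898 + (8 + 3*10)) = 1/(5898 + (8 + 30)) = 1/(5898 + 38) = 1/5936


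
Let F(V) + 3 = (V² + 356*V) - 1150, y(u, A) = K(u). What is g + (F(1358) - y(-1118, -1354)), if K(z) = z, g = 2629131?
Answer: 4956708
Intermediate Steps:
y(u, A) = u
F(V) = -1153 + V² + 356*V (F(V) = -3 + ((V² + 356*V) - 1150) = -3 + (-1150 + V² + 356*V) = -1153 + V² + 356*V)
g + (F(1358) - y(-1118, -1354)) = 2629131 + ((-1153 + 1358² + 356*1358) - 1*(-1118)) = 2629131 + ((-1153 + 1844164 + 483448) + 1118) = 2629131 + (2326459 + 1118) = 2629131 + 2327577 = 4956708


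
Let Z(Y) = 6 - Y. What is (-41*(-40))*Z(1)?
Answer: 8200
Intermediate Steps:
(-41*(-40))*Z(1) = (-41*(-40))*(6 - 1*1) = 1640*(6 - 1) = 1640*5 = 8200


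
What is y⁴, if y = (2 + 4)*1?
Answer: 1296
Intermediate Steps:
y = 6 (y = 6*1 = 6)
y⁴ = 6⁴ = 1296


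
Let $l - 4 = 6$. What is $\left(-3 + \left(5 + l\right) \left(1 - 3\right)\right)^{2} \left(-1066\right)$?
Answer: $-1160874$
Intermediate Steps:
$l = 10$ ($l = 4 + 6 = 10$)
$\left(-3 + \left(5 + l\right) \left(1 - 3\right)\right)^{2} \left(-1066\right) = \left(-3 + \left(5 + 10\right) \left(1 - 3\right)\right)^{2} \left(-1066\right) = \left(-3 + 15 \left(-2\right)\right)^{2} \left(-1066\right) = \left(-3 - 30\right)^{2} \left(-1066\right) = \left(-33\right)^{2} \left(-1066\right) = 1089 \left(-1066\right) = -1160874$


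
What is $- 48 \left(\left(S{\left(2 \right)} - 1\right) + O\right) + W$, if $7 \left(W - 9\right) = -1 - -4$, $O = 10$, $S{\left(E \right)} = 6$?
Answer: $- \frac{4974}{7} \approx -710.57$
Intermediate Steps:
$W = \frac{66}{7}$ ($W = 9 + \frac{-1 - -4}{7} = 9 + \frac{-1 + 4}{7} = 9 + \frac{1}{7} \cdot 3 = 9 + \frac{3}{7} = \frac{66}{7} \approx 9.4286$)
$- 48 \left(\left(S{\left(2 \right)} - 1\right) + O\right) + W = - 48 \left(\left(6 - 1\right) + 10\right) + \frac{66}{7} = - 48 \left(5 + 10\right) + \frac{66}{7} = \left(-48\right) 15 + \frac{66}{7} = -720 + \frac{66}{7} = - \frac{4974}{7}$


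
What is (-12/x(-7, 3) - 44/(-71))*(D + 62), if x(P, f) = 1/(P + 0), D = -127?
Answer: -390520/71 ≈ -5500.3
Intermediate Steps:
x(P, f) = 1/P
(-12/x(-7, 3) - 44/(-71))*(D + 62) = (-12/(1/(-7)) - 44/(-71))*(-127 + 62) = (-12/(-⅐) - 44*(-1/71))*(-65) = (-12*(-7) + 44/71)*(-65) = (84 + 44/71)*(-65) = (6008/71)*(-65) = -390520/71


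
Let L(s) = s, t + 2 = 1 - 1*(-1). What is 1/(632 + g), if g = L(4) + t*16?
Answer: 1/636 ≈ 0.0015723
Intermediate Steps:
t = 0 (t = -2 + (1 - 1*(-1)) = -2 + (1 + 1) = -2 + 2 = 0)
g = 4 (g = 4 + 0*16 = 4 + 0 = 4)
1/(632 + g) = 1/(632 + 4) = 1/636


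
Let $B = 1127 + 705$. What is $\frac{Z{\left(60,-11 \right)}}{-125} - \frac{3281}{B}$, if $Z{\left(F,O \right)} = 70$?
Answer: $- \frac{107673}{45800} \approx -2.3509$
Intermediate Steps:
$B = 1832$
$\frac{Z{\left(60,-11 \right)}}{-125} - \frac{3281}{B} = \frac{70}{-125} - \frac{3281}{1832} = 70 \left(- \frac{1}{125}\right) - \frac{3281}{1832} = - \frac{14}{25} - \frac{3281}{1832} = - \frac{107673}{45800}$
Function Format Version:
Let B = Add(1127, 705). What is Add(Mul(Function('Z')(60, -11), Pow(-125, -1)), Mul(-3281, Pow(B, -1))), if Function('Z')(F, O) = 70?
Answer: Rational(-107673, 45800) ≈ -2.3509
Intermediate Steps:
B = 1832
Add(Mul(Function('Z')(60, -11), Pow(-125, -1)), Mul(-3281, Pow(B, -1))) = Add(Mul(70, Pow(-125, -1)), Mul(-3281, Pow(1832, -1))) = Add(Mul(70, Rational(-1, 125)), Mul(-3281, Rational(1, 1832))) = Add(Rational(-14, 25), Rational(-3281, 1832)) = Rational(-107673, 45800)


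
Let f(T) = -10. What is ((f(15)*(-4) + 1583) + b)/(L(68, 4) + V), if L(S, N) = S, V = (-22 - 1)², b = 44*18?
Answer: 805/199 ≈ 4.0452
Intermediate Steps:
b = 792
V = 529 (V = (-23)² = 529)
((f(15)*(-4) + 1583) + b)/(L(68, 4) + V) = ((-10*(-4) + 1583) + 792)/(68 + 529) = ((40 + 1583) + 792)/597 = (1623 + 792)*(1/597) = 2415*(1/597) = 805/199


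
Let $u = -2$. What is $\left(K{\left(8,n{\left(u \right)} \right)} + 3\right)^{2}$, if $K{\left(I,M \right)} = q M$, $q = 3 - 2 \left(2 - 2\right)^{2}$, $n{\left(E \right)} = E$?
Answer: $9$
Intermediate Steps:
$q = 3$ ($q = 3 - 2 \cdot 0^{2} = 3 - 0 = 3 + 0 = 3$)
$K{\left(I,M \right)} = 3 M$
$\left(K{\left(8,n{\left(u \right)} \right)} + 3\right)^{2} = \left(3 \left(-2\right) + 3\right)^{2} = \left(-6 + 3\right)^{2} = \left(-3\right)^{2} = 9$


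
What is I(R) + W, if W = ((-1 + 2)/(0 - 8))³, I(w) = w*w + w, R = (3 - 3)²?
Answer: -1/512 ≈ -0.0019531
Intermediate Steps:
R = 0 (R = 0² = 0)
I(w) = w + w² (I(w) = w² + w = w + w²)
W = -1/512 (W = (1/(-8))³ = (1*(-⅛))³ = (-⅛)³ = -1/512 ≈ -0.0019531)
I(R) + W = 0*(1 + 0) - 1/512 = 0*1 - 1/512 = 0 - 1/512 = -1/512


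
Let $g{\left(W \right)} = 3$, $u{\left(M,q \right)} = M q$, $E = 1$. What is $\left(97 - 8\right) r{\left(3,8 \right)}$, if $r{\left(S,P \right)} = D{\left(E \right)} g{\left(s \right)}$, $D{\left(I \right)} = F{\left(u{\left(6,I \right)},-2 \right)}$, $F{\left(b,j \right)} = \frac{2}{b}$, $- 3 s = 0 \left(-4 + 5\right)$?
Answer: $89$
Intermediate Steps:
$s = 0$ ($s = - \frac{0 \left(-4 + 5\right)}{3} = - \frac{0 \cdot 1}{3} = \left(- \frac{1}{3}\right) 0 = 0$)
$D{\left(I \right)} = \frac{1}{3 I}$ ($D{\left(I \right)} = \frac{2}{6 I} = 2 \frac{1}{6 I} = \frac{1}{3 I}$)
$r{\left(S,P \right)} = 1$ ($r{\left(S,P \right)} = \frac{1}{3 \cdot 1} \cdot 3 = \frac{1}{3} \cdot 1 \cdot 3 = \frac{1}{3} \cdot 3 = 1$)
$\left(97 - 8\right) r{\left(3,8 \right)} = \left(97 - 8\right) 1 = 89 \cdot 1 = 89$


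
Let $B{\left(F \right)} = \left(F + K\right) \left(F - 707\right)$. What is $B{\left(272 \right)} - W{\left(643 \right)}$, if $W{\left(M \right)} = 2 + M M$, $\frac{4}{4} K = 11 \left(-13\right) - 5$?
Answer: $-467391$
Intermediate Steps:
$K = -148$ ($K = 11 \left(-13\right) - 5 = -143 - 5 = -148$)
$W{\left(M \right)} = 2 + M^{2}$
$B{\left(F \right)} = \left(-707 + F\right) \left(-148 + F\right)$ ($B{\left(F \right)} = \left(F - 148\right) \left(F - 707\right) = \left(-148 + F\right) \left(-707 + F\right) = \left(-707 + F\right) \left(-148 + F\right)$)
$B{\left(272 \right)} - W{\left(643 \right)} = \left(104636 + 272^{2} - 232560\right) - \left(2 + 643^{2}\right) = \left(104636 + 73984 - 232560\right) - \left(2 + 413449\right) = -53940 - 413451 = -467391$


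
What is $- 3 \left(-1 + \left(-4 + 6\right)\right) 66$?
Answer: $-198$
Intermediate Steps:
$- 3 \left(-1 + \left(-4 + 6\right)\right) 66 = - 3 \left(-1 + 2\right) 66 = \left(-3\right) 1 \cdot 66 = \left(-3\right) 66 = -198$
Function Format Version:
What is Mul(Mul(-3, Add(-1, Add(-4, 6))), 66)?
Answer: -198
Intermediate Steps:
Mul(Mul(-3, Add(-1, Add(-4, 6))), 66) = Mul(Mul(-3, Add(-1, 2)), 66) = Mul(Mul(-3, 1), 66) = Mul(-3, 66) = -198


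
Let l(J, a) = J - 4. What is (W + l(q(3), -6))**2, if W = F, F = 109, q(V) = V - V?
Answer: 11025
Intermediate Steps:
q(V) = 0
l(J, a) = -4 + J
W = 109
(W + l(q(3), -6))**2 = (109 + (-4 + 0))**2 = (109 - 4)**2 = 105**2 = 11025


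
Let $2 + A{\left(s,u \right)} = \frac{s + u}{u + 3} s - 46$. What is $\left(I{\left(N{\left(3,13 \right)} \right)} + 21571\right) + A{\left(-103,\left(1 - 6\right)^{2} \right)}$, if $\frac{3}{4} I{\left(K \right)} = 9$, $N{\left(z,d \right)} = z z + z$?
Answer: $\frac{305507}{14} \approx 21822.0$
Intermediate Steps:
$N{\left(z,d \right)} = z + z^{2}$ ($N{\left(z,d \right)} = z^{2} + z = z + z^{2}$)
$I{\left(K \right)} = 12$ ($I{\left(K \right)} = \frac{4}{3} \cdot 9 = 12$)
$A{\left(s,u \right)} = -48 + \frac{s \left(s + u\right)}{3 + u}$ ($A{\left(s,u \right)} = -2 + \left(\frac{s + u}{u + 3} s - 46\right) = -2 + \left(\frac{s + u}{3 + u} s - 46\right) = -2 + \left(\frac{s \left(s + u\right)}{3 + u} - 46\right) = -2 + \left(-46 + \frac{s \left(s + u\right)}{3 + u}\right) = -48 + \frac{s \left(s + u\right)}{3 + u}$)
$\left(I{\left(N{\left(3,13 \right)} \right)} + 21571\right) + A{\left(-103,\left(1 - 6\right)^{2} \right)} = \left(12 + 21571\right) + \frac{-144 + \left(-103\right)^{2} - 48 \left(1 - 6\right)^{2} - 103 \left(1 - 6\right)^{2}}{3 + \left(1 - 6\right)^{2}} = 21583 + \frac{-144 + 10609 - 48 \left(-5\right)^{2} - 103 \left(-5\right)^{2}}{3 + \left(-5\right)^{2}} = 21583 + \frac{-144 + 10609 - 1200 - 2575}{3 + 25} = 21583 + \frac{-144 + 10609 - 1200 - 2575}{28} = 21583 + \frac{1}{28} \cdot 6690 = 21583 + \frac{3345}{14} = \frac{305507}{14}$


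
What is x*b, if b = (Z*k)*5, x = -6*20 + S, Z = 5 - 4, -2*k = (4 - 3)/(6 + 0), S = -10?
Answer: 325/6 ≈ 54.167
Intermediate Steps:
k = -1/12 (k = -(4 - 3)/(2*(6 + 0)) = -1/(2*6) = -½*⅙ = -1/12 ≈ -0.083333)
Z = 1
x = -130 (x = -6*20 - 10 = -120 - 10 = -130)
b = -5/12 (b = (1*(-1/12))*5 = -1/12*5 = -5/12 ≈ -0.41667)
x*b = -130*(-5/12) = 325/6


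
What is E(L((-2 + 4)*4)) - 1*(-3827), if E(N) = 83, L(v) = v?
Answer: 3910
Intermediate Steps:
E(L((-2 + 4)*4)) - 1*(-3827) = 83 - 1*(-3827) = 83 + 3827 = 3910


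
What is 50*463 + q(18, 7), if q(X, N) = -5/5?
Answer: 23149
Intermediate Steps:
q(X, N) = -1 (q(X, N) = -5*1/5 = -1)
50*463 + q(18, 7) = 50*463 - 1 = 23150 - 1 = 23149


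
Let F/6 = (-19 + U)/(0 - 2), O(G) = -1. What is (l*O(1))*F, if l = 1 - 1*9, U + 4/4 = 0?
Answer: 480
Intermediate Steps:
U = -1 (U = -1 + 0 = -1)
l = -8 (l = 1 - 9 = -8)
F = 60 (F = 6*((-19 - 1)/(0 - 2)) = 6*(-20/(-2)) = 6*(-20*(-½)) = 6*10 = 60)
(l*O(1))*F = -8*(-1)*60 = 8*60 = 480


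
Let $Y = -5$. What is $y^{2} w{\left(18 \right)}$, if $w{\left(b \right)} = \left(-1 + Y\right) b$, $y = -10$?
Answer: $-10800$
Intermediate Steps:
$w{\left(b \right)} = - 6 b$ ($w{\left(b \right)} = \left(-1 - 5\right) b = - 6 b$)
$y^{2} w{\left(18 \right)} = \left(-10\right)^{2} \left(\left(-6\right) 18\right) = 100 \left(-108\right) = -10800$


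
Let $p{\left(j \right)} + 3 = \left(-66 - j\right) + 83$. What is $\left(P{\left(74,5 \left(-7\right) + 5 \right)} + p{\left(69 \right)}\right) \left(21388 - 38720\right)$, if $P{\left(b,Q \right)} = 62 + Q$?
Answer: $398636$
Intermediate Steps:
$p{\left(j \right)} = 14 - j$ ($p{\left(j \right)} = -3 + \left(\left(-66 - j\right) + 83\right) = -3 - \left(-17 + j\right) = 14 - j$)
$\left(P{\left(74,5 \left(-7\right) + 5 \right)} + p{\left(69 \right)}\right) \left(21388 - 38720\right) = \left(\left(62 + \left(5 \left(-7\right) + 5\right)\right) + \left(14 - 69\right)\right) \left(21388 - 38720\right) = \left(\left(62 + \left(-35 + 5\right)\right) + \left(14 - 69\right)\right) \left(-17332\right) = \left(\left(62 - 30\right) - 55\right) \left(-17332\right) = \left(32 - 55\right) \left(-17332\right) = \left(-23\right) \left(-17332\right) = 398636$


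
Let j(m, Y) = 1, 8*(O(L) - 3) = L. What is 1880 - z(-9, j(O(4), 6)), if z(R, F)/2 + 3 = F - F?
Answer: 1886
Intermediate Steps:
O(L) = 3 + L/8
z(R, F) = -6 (z(R, F) = -6 + 2*(F - F) = -6 + 2*0 = -6 + 0 = -6)
1880 - z(-9, j(O(4), 6)) = 1880 - 1*(-6) = 1880 + 6 = 1886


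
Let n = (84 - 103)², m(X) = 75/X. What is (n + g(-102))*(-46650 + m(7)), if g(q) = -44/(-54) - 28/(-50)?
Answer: -354918953/21 ≈ -1.6901e+7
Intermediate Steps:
g(q) = 928/675 (g(q) = -44*(-1/54) - 28*(-1/50) = 22/27 + 14/25 = 928/675)
n = 361 (n = (-19)² = 361)
(n + g(-102))*(-46650 + m(7)) = (361 + 928/675)*(-46650 + 75/7) = 244603*(-46650 + 75*(⅐))/675 = 244603*(-46650 + 75/7)/675 = (244603/675)*(-326475/7) = -354918953/21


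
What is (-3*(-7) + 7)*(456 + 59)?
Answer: 14420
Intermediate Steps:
(-3*(-7) + 7)*(456 + 59) = (21 + 7)*515 = 28*515 = 14420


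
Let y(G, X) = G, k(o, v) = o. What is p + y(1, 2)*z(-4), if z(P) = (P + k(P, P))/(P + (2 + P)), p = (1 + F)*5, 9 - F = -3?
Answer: 199/3 ≈ 66.333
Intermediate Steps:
F = 12 (F = 9 - 1*(-3) = 9 + 3 = 12)
p = 65 (p = (1 + 12)*5 = 13*5 = 65)
z(P) = 2*P/(2 + 2*P) (z(P) = (P + P)/(P + (2 + P)) = (2*P)/(2 + 2*P) = 2*P/(2 + 2*P))
p + y(1, 2)*z(-4) = 65 + 1*(-4/(1 - 4)) = 65 + 1*(-4/(-3)) = 65 + 1*(-4*(-1/3)) = 65 + 1*(4/3) = 65 + 4/3 = 199/3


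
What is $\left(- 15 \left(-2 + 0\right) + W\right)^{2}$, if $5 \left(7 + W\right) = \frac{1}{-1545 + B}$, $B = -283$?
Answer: $\frac{44192027961}{83539600} \approx 529.0$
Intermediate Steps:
$W = - \frac{63981}{9140}$ ($W = -7 + \frac{1}{5 \left(-1545 - 283\right)} = -7 + \frac{1}{5 \left(-1828\right)} = -7 + \frac{1}{5} \left(- \frac{1}{1828}\right) = -7 - \frac{1}{9140} = - \frac{63981}{9140} \approx -7.0001$)
$\left(- 15 \left(-2 + 0\right) + W\right)^{2} = \left(- 15 \left(-2 + 0\right) - \frac{63981}{9140}\right)^{2} = \left(\left(-15\right) \left(-2\right) - \frac{63981}{9140}\right)^{2} = \left(30 - \frac{63981}{9140}\right)^{2} = \left(\frac{210219}{9140}\right)^{2} = \frac{44192027961}{83539600}$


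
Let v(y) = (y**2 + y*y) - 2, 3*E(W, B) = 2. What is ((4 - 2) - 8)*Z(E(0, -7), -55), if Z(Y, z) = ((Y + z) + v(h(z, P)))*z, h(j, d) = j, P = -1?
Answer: 1977910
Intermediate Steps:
E(W, B) = 2/3 (E(W, B) = (1/3)*2 = 2/3)
v(y) = -2 + 2*y**2 (v(y) = (y**2 + y**2) - 2 = 2*y**2 - 2 = -2 + 2*y**2)
Z(Y, z) = z*(-2 + Y + z + 2*z**2) (Z(Y, z) = ((Y + z) + (-2 + 2*z**2))*z = (-2 + Y + z + 2*z**2)*z = z*(-2 + Y + z + 2*z**2))
((4 - 2) - 8)*Z(E(0, -7), -55) = ((4 - 2) - 8)*(-55*(-2 + 2/3 - 55 + 2*(-55)**2)) = (2 - 8)*(-55*(-2 + 2/3 - 55 + 2*3025)) = -(-330)*(-2 + 2/3 - 55 + 6050) = -(-330)*17981/3 = -6*(-988955/3) = 1977910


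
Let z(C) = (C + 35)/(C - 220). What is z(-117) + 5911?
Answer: 1992089/337 ≈ 5911.2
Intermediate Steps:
z(C) = (35 + C)/(-220 + C)
z(-117) + 5911 = (35 - 117)/(-220 - 117) + 5911 = -82/(-337) + 5911 = -1/337*(-82) + 5911 = 82/337 + 5911 = 1992089/337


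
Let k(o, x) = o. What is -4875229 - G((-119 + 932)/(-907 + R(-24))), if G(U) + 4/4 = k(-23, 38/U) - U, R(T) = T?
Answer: -4538816668/931 ≈ -4.8752e+6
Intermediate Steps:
G(U) = -24 - U (G(U) = -1 + (-23 - U) = -24 - U)
-4875229 - G((-119 + 932)/(-907 + R(-24))) = -4875229 - (-24 - (-119 + 932)/(-907 - 24)) = -4875229 - (-24 - 813/(-931)) = -4875229 - (-24 - 813*(-1)/931) = -4875229 - (-24 - 1*(-813/931)) = -4875229 - (-24 + 813/931) = -4875229 - 1*(-21531/931) = -4875229 + 21531/931 = -4538816668/931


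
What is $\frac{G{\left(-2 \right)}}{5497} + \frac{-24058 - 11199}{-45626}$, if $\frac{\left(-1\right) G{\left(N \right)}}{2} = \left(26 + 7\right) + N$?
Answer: $\frac{190978917}{250806122} \approx 0.76146$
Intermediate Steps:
$G{\left(N \right)} = -66 - 2 N$ ($G{\left(N \right)} = - 2 \left(\left(26 + 7\right) + N\right) = - 2 \left(33 + N\right) = -66 - 2 N$)
$\frac{G{\left(-2 \right)}}{5497} + \frac{-24058 - 11199}{-45626} = \frac{-66 - -4}{5497} + \frac{-24058 - 11199}{-45626} = \left(-66 + 4\right) \frac{1}{5497} + \left(-24058 - 11199\right) \left(- \frac{1}{45626}\right) = \left(-62\right) \frac{1}{5497} - - \frac{35257}{45626} = - \frac{62}{5497} + \frac{35257}{45626} = \frac{190978917}{250806122}$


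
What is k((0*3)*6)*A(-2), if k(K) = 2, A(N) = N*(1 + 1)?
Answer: -8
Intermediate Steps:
A(N) = 2*N (A(N) = N*2 = 2*N)
k((0*3)*6)*A(-2) = 2*(2*(-2)) = 2*(-4) = -8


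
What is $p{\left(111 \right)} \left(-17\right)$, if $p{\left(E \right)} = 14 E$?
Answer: $-26418$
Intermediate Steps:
$p{\left(111 \right)} \left(-17\right) = 14 \cdot 111 \left(-17\right) = 1554 \left(-17\right) = -26418$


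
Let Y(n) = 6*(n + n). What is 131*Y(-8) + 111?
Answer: -12465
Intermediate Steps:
Y(n) = 12*n (Y(n) = 6*(2*n) = 12*n)
131*Y(-8) + 111 = 131*(12*(-8)) + 111 = 131*(-96) + 111 = -12576 + 111 = -12465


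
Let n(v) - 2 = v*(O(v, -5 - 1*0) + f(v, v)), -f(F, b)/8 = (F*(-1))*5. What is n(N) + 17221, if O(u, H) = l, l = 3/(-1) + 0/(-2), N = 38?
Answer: 74869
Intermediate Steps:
l = -3 (l = 3*(-1) + 0*(-½) = -3 + 0 = -3)
O(u, H) = -3
f(F, b) = 40*F (f(F, b) = -8*F*(-1)*5 = -8*(-F)*5 = -(-40)*F = 40*F)
n(v) = 2 + v*(-3 + 40*v)
n(N) + 17221 = (2 - 3*38 + 40*38²) + 17221 = (2 - 114 + 40*1444) + 17221 = (2 - 114 + 57760) + 17221 = 57648 + 17221 = 74869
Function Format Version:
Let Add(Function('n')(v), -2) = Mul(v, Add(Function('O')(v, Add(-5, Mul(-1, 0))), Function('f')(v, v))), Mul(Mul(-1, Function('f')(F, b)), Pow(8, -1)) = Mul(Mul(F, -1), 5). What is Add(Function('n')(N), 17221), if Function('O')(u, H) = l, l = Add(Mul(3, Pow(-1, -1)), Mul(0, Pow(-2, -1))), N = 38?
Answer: 74869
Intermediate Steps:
l = -3 (l = Add(Mul(3, -1), Mul(0, Rational(-1, 2))) = Add(-3, 0) = -3)
Function('O')(u, H) = -3
Function('f')(F, b) = Mul(40, F) (Function('f')(F, b) = Mul(-8, Mul(Mul(F, -1), 5)) = Mul(-8, Mul(Mul(-1, F), 5)) = Mul(-8, Mul(-5, F)) = Mul(40, F))
Function('n')(v) = Add(2, Mul(v, Add(-3, Mul(40, v))))
Add(Function('n')(N), 17221) = Add(Add(2, Mul(-3, 38), Mul(40, Pow(38, 2))), 17221) = Add(Add(2, -114, Mul(40, 1444)), 17221) = Add(Add(2, -114, 57760), 17221) = Add(57648, 17221) = 74869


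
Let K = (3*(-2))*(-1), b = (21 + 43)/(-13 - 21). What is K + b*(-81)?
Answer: 2694/17 ≈ 158.47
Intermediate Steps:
b = -32/17 (b = 64/(-34) = 64*(-1/34) = -32/17 ≈ -1.8824)
K = 6 (K = -6*(-1) = 6)
K + b*(-81) = 6 - 32/17*(-81) = 6 + 2592/17 = 2694/17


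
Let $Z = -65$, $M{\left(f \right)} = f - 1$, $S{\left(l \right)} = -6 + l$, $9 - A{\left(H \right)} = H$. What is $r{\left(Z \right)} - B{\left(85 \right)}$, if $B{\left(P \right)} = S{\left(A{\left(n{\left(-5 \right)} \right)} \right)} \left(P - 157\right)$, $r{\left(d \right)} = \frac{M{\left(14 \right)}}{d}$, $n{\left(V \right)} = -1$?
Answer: $\frac{1439}{5} \approx 287.8$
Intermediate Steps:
$A{\left(H \right)} = 9 - H$
$M{\left(f \right)} = -1 + f$ ($M{\left(f \right)} = f - 1 = -1 + f$)
$r{\left(d \right)} = \frac{13}{d}$ ($r{\left(d \right)} = \frac{-1 + 14}{d} = \frac{13}{d}$)
$B{\left(P \right)} = -628 + 4 P$ ($B{\left(P \right)} = \left(-6 + \left(9 - -1\right)\right) \left(P - 157\right) = \left(-6 + \left(9 + 1\right)\right) \left(-157 + P\right) = \left(-6 + 10\right) \left(-157 + P\right) = 4 \left(-157 + P\right) = -628 + 4 P$)
$r{\left(Z \right)} - B{\left(85 \right)} = \frac{13}{-65} - \left(-628 + 4 \cdot 85\right) = 13 \left(- \frac{1}{65}\right) - \left(-628 + 340\right) = - \frac{1}{5} - -288 = - \frac{1}{5} + 288 = \frac{1439}{5}$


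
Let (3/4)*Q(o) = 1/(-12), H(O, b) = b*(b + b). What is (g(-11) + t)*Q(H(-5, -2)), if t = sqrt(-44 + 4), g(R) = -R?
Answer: -11/9 - 2*I*sqrt(10)/9 ≈ -1.2222 - 0.70273*I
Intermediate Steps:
H(O, b) = 2*b**2 (H(O, b) = b*(2*b) = 2*b**2)
t = 2*I*sqrt(10) (t = sqrt(-40) = 2*I*sqrt(10) ≈ 6.3246*I)
Q(o) = -1/9 (Q(o) = (4/3)/(-12) = (4/3)*(-1/12) = -1/9)
(g(-11) + t)*Q(H(-5, -2)) = (-1*(-11) + 2*I*sqrt(10))*(-1/9) = (11 + 2*I*sqrt(10))*(-1/9) = -11/9 - 2*I*sqrt(10)/9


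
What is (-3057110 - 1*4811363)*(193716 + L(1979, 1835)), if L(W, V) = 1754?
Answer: -1538050417310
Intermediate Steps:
(-3057110 - 1*4811363)*(193716 + L(1979, 1835)) = (-3057110 - 1*4811363)*(193716 + 1754) = (-3057110 - 4811363)*195470 = -7868473*195470 = -1538050417310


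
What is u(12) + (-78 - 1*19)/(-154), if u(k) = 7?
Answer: 1175/154 ≈ 7.6299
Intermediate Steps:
u(12) + (-78 - 1*19)/(-154) = 7 + (-78 - 1*19)/(-154) = 7 - (-78 - 19)/154 = 7 - 1/154*(-97) = 7 + 97/154 = 1175/154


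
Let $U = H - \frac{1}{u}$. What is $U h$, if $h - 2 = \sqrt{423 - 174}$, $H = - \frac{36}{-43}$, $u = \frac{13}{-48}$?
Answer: $\frac{5064}{559} + \frac{2532 \sqrt{249}}{559} \approx 80.534$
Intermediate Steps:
$u = - \frac{13}{48}$ ($u = 13 \left(- \frac{1}{48}\right) = - \frac{13}{48} \approx -0.27083$)
$H = \frac{36}{43}$ ($H = \left(-36\right) \left(- \frac{1}{43}\right) = \frac{36}{43} \approx 0.83721$)
$h = 2 + \sqrt{249}$ ($h = 2 + \sqrt{423 - 174} = 2 + \sqrt{249} \approx 17.78$)
$U = \frac{2532}{559}$ ($U = \frac{36}{43} - \frac{1}{- \frac{13}{48}} = \frac{36}{43} - - \frac{48}{13} = \frac{36}{43} + \frac{48}{13} = \frac{2532}{559} \approx 4.5295$)
$U h = \frac{2532 \left(2 + \sqrt{249}\right)}{559} = \frac{5064}{559} + \frac{2532 \sqrt{249}}{559}$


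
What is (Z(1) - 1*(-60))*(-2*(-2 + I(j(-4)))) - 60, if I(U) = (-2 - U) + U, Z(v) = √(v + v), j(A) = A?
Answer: 420 + 8*√2 ≈ 431.31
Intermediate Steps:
Z(v) = √2*√v (Z(v) = √(2*v) = √2*√v)
I(U) = -2
(Z(1) - 1*(-60))*(-2*(-2 + I(j(-4)))) - 60 = (√2*√1 - 1*(-60))*(-2*(-2 - 2)) - 60 = (√2*1 + 60)*(-2*(-4)) - 60 = (√2 + 60)*8 - 60 = (60 + √2)*8 - 60 = (480 + 8*√2) - 60 = 420 + 8*√2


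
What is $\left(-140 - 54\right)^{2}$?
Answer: $37636$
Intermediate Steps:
$\left(-140 - 54\right)^{2} = \left(-194\right)^{2} = 37636$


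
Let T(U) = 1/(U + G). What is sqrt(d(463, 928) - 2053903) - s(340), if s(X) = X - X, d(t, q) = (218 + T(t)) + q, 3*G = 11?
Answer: I*sqrt(40234037158)/140 ≈ 1432.7*I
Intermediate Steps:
G = 11/3 (G = (1/3)*11 = 11/3 ≈ 3.6667)
T(U) = 1/(11/3 + U) (T(U) = 1/(U + 11/3) = 1/(11/3 + U))
d(t, q) = 218 + q + 3/(11 + 3*t) (d(t, q) = (218 + 3/(11 + 3*t)) + q = 218 + q + 3/(11 + 3*t))
s(X) = 0
sqrt(d(463, 928) - 2053903) - s(340) = sqrt((3 + (11 + 3*463)*(218 + 928))/(11 + 3*463) - 2053903) - 1*0 = sqrt((3 + (11 + 1389)*1146)/(11 + 1389) - 2053903) + 0 = sqrt((3 + 1400*1146)/1400 - 2053903) + 0 = sqrt((3 + 1604400)/1400 - 2053903) + 0 = sqrt((1/1400)*1604403 - 2053903) + 0 = sqrt(1604403/1400 - 2053903) + 0 = sqrt(-2873859797/1400) + 0 = I*sqrt(40234037158)/140 + 0 = I*sqrt(40234037158)/140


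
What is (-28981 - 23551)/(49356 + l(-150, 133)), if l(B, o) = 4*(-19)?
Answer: -13133/12320 ≈ -1.0660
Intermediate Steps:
l(B, o) = -76
(-28981 - 23551)/(49356 + l(-150, 133)) = (-28981 - 23551)/(49356 - 76) = -52532/49280 = -52532*1/49280 = -13133/12320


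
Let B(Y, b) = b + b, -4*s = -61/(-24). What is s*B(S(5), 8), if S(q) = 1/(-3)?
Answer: -61/6 ≈ -10.167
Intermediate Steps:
S(q) = -⅓
s = -61/96 (s = -(-61)/(4*(-24)) = -(-61)*(-1)/(4*24) = -¼*61/24 = -61/96 ≈ -0.63542)
B(Y, b) = 2*b
s*B(S(5), 8) = -61*8/48 = -61/96*16 = -61/6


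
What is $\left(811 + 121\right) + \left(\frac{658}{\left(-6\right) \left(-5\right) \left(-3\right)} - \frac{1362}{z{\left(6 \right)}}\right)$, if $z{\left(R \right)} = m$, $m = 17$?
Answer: $\frac{646097}{765} \approx 844.57$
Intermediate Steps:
$z{\left(R \right)} = 17$
$\left(811 + 121\right) + \left(\frac{658}{\left(-6\right) \left(-5\right) \left(-3\right)} - \frac{1362}{z{\left(6 \right)}}\right) = \left(811 + 121\right) + \left(\frac{658}{\left(-6\right) \left(-5\right) \left(-3\right)} - \frac{1362}{17}\right) = 932 + \left(\frac{658}{30 \left(-3\right)} - \frac{1362}{17}\right) = 932 - \left(\frac{1362}{17} - \frac{658}{-90}\right) = 932 + \left(658 \left(- \frac{1}{90}\right) - \frac{1362}{17}\right) = 932 - \frac{66883}{765} = \frac{646097}{765}$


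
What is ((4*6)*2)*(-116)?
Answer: -5568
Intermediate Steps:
((4*6)*2)*(-116) = (24*2)*(-116) = 48*(-116) = -5568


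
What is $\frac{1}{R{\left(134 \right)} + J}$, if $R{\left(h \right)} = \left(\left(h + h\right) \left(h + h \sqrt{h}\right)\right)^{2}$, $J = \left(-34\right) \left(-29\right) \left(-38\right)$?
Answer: $\frac{43526411993}{7355318234163048722372} - \frac{161208968 \sqrt{134}}{1838829558540762180593} \approx 4.9028 \cdot 10^{-12}$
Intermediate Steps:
$J = -37468$ ($J = 986 \left(-38\right) = -37468$)
$R{\left(h \right)} = 4 h^{2} \left(h + h^{\frac{3}{2}}\right)^{2}$ ($R{\left(h \right)} = \left(2 h \left(h + h^{\frac{3}{2}}\right)\right)^{2} = 4 h^{2} \left(h + h^{\frac{3}{2}}\right)^{2}$)
$\frac{1}{R{\left(134 \right)} + J} = \frac{1}{4 \cdot 134^{2} \left(134 + 134^{\frac{3}{2}}\right)^{2} - 37468} = \frac{1}{4 \cdot 17956 \left(134 + 134 \sqrt{134}\right)^{2} - 37468} = \frac{1}{71824 \left(134 + 134 \sqrt{134}\right)^{2} - 37468} = \frac{1}{-37468 + 71824 \left(134 + 134 \sqrt{134}\right)^{2}}$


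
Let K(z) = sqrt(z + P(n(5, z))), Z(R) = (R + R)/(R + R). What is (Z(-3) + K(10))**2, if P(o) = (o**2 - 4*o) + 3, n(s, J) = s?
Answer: 19 + 6*sqrt(2) ≈ 27.485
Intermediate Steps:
Z(R) = 1 (Z(R) = (2*R)/((2*R)) = (2*R)*(1/(2*R)) = 1)
P(o) = 3 + o**2 - 4*o
K(z) = sqrt(8 + z) (K(z) = sqrt(z + (3 + 5**2 - 4*5)) = sqrt(z + (3 + 25 - 20)) = sqrt(z + 8) = sqrt(8 + z))
(Z(-3) + K(10))**2 = (1 + sqrt(8 + 10))**2 = (1 + sqrt(18))**2 = (1 + 3*sqrt(2))**2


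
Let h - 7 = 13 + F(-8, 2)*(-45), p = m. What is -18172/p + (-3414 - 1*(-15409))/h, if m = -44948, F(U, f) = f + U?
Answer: 27221057/651746 ≈ 41.766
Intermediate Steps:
F(U, f) = U + f
p = -44948
h = 290 (h = 7 + (13 + (-8 + 2)*(-45)) = 7 + (13 - 6*(-45)) = 7 + (13 + 270) = 7 + 283 = 290)
-18172/p + (-3414 - 1*(-15409))/h = -18172/(-44948) + (-3414 - 1*(-15409))/290 = -18172*(-1/44948) + (-3414 + 15409)*(1/290) = 4543/11237 + 11995*(1/290) = 4543/11237 + 2399/58 = 27221057/651746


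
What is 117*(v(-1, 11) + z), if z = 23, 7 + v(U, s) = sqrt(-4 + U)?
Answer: 1872 + 117*I*sqrt(5) ≈ 1872.0 + 261.62*I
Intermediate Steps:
v(U, s) = -7 + sqrt(-4 + U)
117*(v(-1, 11) + z) = 117*((-7 + sqrt(-4 - 1)) + 23) = 117*((-7 + sqrt(-5)) + 23) = 117*((-7 + I*sqrt(5)) + 23) = 117*(16 + I*sqrt(5)) = 1872 + 117*I*sqrt(5)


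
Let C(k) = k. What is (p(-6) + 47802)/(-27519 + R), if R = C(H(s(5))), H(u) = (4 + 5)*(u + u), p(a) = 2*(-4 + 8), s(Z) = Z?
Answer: -47810/27429 ≈ -1.7430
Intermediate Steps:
p(a) = 8 (p(a) = 2*4 = 8)
H(u) = 18*u (H(u) = 9*(2*u) = 18*u)
R = 90 (R = 18*5 = 90)
(p(-6) + 47802)/(-27519 + R) = (8 + 47802)/(-27519 + 90) = 47810/(-27429) = 47810*(-1/27429) = -47810/27429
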